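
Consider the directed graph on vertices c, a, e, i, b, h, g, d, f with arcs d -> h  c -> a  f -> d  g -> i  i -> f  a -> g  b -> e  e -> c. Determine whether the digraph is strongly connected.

There is no directed path from f to b, so the graph is not strongly connected.

No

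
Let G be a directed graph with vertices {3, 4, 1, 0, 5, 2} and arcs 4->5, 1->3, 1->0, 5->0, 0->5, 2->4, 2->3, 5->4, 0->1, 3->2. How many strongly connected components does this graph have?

{0, 1, 2, 3, 4, 5} are all mutually reachable — one SCC of size 6.
That gives 1 strongly connected component.

1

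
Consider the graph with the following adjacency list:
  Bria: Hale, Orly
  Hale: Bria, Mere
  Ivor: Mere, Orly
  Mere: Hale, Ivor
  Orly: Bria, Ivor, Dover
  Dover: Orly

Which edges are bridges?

Dover-Orly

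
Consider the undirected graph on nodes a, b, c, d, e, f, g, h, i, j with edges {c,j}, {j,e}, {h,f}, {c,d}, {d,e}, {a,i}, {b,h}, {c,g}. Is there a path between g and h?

The component containing g is {c, d, e, g, j}, and h is not in it.

No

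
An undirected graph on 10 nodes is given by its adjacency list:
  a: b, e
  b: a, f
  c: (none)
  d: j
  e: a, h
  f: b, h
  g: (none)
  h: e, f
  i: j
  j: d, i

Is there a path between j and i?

From j we can reach d, i, j, which includes i.

Yes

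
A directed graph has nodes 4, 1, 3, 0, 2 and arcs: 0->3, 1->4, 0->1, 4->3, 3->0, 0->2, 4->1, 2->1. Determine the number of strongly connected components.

1

{0, 1, 2, 3, 4} are all mutually reachable — one SCC of size 5.
That gives 1 strongly connected component.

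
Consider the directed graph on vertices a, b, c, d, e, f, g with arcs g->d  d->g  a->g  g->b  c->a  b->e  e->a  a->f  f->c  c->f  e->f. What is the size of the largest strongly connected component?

7

{a, b, c, d, e, f, g} are all mutually reachable — one SCC of size 7.
The largest has 7 vertices.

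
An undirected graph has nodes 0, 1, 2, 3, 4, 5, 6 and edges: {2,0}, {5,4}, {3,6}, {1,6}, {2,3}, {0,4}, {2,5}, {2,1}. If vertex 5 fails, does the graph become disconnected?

No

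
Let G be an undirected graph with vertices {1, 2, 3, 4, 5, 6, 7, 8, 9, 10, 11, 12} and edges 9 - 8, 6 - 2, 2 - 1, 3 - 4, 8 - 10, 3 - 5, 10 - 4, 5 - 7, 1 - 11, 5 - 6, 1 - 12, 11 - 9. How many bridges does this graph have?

2

The edges on the cycle 3-5-6-2-1-11-9-8-10-4-3 are not bridges since each lies on that cycle.
But removing 12 - 1 disconnects 12 from 1; removing 5 - 7 disconnects 5 from 7 — these are bridges.
That makes 2 bridges.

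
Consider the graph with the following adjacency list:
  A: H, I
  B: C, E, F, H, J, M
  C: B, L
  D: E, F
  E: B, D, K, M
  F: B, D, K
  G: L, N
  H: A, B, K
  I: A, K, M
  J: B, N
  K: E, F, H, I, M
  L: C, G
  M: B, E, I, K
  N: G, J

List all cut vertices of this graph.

Removing B increases the component count from 1 to 2, so B is a cut vertex.
By contrast removing I leaves 1 component; it is not a cut vertex. No other vertex is a cut vertex either.

B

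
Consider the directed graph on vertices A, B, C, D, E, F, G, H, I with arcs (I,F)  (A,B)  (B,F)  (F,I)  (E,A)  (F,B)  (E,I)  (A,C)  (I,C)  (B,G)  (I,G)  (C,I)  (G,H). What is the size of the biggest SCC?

4

{B, C, F, I} are all mutually reachable — one SCC of size 4.
{G} is an SCC by itself.
{H} is an SCC by itself.
{E} is an SCC by itself.
{A} is an SCC by itself.
(and 1 more singleton SCC)
The largest has 4 vertices.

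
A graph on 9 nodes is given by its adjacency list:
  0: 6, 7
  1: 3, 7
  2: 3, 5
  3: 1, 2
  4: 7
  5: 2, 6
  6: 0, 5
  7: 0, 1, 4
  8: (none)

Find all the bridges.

4-7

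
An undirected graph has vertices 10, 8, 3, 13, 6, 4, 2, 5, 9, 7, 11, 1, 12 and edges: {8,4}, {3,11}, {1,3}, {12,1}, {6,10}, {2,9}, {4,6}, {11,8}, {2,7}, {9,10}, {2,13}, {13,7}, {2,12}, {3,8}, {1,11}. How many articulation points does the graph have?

1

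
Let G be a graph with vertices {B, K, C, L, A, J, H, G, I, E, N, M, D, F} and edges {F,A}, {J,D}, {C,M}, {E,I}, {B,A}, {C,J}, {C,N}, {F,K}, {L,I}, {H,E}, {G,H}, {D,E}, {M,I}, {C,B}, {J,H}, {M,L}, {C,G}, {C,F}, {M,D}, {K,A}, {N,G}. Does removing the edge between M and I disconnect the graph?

After removing M - I, the path M-L-I still connects them, so the edge is not a bridge.

No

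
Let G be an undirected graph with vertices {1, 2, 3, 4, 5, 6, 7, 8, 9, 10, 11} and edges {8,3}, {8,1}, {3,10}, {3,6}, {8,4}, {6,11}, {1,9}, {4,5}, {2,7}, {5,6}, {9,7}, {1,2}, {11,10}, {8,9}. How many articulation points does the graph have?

1

Removing 8 increases the component count from 1 to 2, so 8 is a cut vertex.
By contrast removing 2 leaves 1 component; it is not a cut vertex. No other vertex is a cut vertex either.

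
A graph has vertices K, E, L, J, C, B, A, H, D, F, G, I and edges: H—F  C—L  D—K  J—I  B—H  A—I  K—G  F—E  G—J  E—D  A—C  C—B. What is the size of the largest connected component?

12

Starting from A we can reach A, B, C, D, E, F, G, H, I, J, K, L. That is one component of size 12.
The largest has 12 vertices.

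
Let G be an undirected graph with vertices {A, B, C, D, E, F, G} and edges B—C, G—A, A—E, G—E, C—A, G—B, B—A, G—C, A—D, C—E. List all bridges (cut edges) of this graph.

The edges on the cycle G-B-C-E-G are not bridges since each lies on that cycle.
But removing A—D disconnects A from D — this is a bridge.

A-D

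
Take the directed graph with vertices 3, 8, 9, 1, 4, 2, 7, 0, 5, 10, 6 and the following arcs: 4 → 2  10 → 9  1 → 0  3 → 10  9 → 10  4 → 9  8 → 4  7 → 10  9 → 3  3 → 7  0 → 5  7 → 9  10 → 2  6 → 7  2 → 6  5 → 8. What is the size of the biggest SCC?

{2, 3, 6, 7, 9, 10} are all mutually reachable — one SCC of size 6.
{4} is an SCC by itself.
{5} is an SCC by itself.
{8} is an SCC by itself.
{1} is an SCC by itself.
(and 1 more singleton SCC)
The largest has 6 vertices.

6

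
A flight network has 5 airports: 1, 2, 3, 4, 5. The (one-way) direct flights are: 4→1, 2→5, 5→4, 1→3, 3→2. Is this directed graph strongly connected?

Yes

From 2 we can reach every vertex (1, 2, 3, 4, 5), and every vertex can reach 2 (1, 2, 3, 4, 5). So the whole graph is one strongly connected component.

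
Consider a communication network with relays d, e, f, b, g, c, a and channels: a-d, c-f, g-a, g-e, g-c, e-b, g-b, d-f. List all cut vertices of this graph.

Removing g increases the component count from 1 to 2, so g is a cut vertex.
By contrast removing d leaves 1 component; it is not a cut vertex. No other vertex is a cut vertex either.

g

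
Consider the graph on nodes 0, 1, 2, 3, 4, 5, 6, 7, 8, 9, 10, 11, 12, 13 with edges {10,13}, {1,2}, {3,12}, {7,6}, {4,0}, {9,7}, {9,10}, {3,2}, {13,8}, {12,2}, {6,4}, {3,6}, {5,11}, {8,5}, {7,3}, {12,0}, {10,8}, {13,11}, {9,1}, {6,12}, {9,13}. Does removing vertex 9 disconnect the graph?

Yes

Deleting 9 raises the number of components from 1 to 2, so 9 is a cut vertex.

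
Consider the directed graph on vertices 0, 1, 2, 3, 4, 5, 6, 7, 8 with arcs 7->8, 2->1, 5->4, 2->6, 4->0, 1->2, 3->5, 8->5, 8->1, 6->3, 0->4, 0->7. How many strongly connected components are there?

1

{0, 1, 2, 3, 4, 5, 6, 7, 8} are all mutually reachable — one SCC of size 9.
That gives 1 strongly connected component.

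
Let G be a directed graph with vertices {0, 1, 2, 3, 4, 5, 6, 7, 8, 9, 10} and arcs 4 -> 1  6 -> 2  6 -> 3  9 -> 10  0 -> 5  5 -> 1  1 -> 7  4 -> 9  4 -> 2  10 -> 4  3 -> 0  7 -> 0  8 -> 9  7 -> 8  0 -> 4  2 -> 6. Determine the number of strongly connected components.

{0, 1, 2, 3, 4, 5, 6, 7, 8, 9, 10} are all mutually reachable — one SCC of size 11.
That gives 1 strongly connected component.

1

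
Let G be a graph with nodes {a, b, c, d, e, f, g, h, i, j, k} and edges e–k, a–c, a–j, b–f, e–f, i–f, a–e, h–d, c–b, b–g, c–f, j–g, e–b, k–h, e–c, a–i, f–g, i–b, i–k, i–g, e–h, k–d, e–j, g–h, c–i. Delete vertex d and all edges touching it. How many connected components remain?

With d gone, the remaining components are: {a, b, c, e, f, g, h, i, j, k}.
That is 1 component.

1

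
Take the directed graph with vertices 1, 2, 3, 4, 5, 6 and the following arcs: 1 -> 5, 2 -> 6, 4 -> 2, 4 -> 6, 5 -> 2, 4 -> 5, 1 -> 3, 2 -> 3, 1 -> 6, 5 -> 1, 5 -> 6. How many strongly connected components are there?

{1, 5} are all mutually reachable — one SCC of size 2.
{4} is an SCC by itself.
{3} is an SCC by itself.
{6} is an SCC by itself.
{2} is an SCC by itself.
That gives 5 strongly connected components.

5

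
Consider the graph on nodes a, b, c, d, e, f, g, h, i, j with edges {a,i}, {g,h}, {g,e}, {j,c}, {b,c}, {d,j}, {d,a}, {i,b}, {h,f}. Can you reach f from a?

No

The component containing a is {a, b, c, d, i, j}, and f is not in it.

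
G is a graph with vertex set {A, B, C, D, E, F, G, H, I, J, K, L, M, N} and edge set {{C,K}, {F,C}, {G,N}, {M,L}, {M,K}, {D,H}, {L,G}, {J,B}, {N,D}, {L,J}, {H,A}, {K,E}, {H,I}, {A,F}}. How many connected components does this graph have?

Starting from A we can reach A, B, C, D, E, F, G, H, I, J, K, L, M, N. That is one component of size 14.
Total: 1 component.

1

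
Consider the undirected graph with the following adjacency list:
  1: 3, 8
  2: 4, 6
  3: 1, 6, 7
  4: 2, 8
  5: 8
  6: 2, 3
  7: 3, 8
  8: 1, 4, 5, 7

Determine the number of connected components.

1

Starting from 1 we can reach 1, 2, 3, 4, 5, 6, 7, 8. That is one component of size 8.
Total: 1 component.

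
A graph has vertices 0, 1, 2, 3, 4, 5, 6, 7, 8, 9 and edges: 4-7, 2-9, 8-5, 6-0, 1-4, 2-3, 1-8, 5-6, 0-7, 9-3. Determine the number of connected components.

2

Starting from 2 we can reach 2, 3, 9. That is one component of size 3.
Starting from 0 we can reach 0, 1, 4, 5, 6, 7, 8. That is one component of size 7.
Total: 2 components.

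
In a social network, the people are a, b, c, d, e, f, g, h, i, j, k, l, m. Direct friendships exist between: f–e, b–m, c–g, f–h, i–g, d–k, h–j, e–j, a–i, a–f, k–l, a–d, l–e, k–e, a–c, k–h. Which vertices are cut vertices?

a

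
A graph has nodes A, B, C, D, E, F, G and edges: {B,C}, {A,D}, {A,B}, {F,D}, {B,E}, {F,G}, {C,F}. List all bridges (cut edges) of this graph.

B-E, F-G

The edges on the cycle A-B-C-F-D-A are not bridges since each lies on that cycle.
But removing B–E disconnects B from E; removing F–G disconnects F from G — these are bridges.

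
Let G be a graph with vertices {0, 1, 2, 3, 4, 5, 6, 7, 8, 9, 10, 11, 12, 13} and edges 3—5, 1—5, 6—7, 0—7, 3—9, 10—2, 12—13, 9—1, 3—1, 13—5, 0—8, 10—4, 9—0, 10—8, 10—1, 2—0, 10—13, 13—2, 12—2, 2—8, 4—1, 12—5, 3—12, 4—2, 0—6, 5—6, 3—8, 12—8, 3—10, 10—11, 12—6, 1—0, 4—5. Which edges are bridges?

10-11

The edges on the cycle 3-12-5-13-10-3 are not bridges since each lies on that cycle.
But removing 10—11 disconnects 10 from 11 — this is a bridge.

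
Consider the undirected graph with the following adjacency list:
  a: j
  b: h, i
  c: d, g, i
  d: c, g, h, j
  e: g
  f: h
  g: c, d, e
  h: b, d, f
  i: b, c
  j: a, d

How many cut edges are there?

4

The edges on the cycle h-b-i-c-g-d-h are not bridges since each lies on that cycle.
But removing h-f disconnects h from f; removing j-d disconnects j from d; removing e-g disconnects e from g; removing j-a disconnects j from a — these are bridges.
That makes 4 bridges.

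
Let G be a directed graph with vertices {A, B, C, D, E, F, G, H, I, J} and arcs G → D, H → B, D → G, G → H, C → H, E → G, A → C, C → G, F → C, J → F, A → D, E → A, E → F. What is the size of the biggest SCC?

2

{D, G} are all mutually reachable — one SCC of size 2.
{B} is an SCC by itself.
{I} is an SCC by itself.
{C} is an SCC by itself.
{H} is an SCC by itself.
(and 4 more singleton SCCs)
The largest has 2 vertices.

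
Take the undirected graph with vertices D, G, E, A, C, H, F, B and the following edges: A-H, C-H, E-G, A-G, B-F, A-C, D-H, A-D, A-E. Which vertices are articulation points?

Removing A increases the component count from 2 to 3, so A is a cut vertex.
By contrast removing B leaves 2 components; it is not a cut vertex. No other vertex is a cut vertex either.

A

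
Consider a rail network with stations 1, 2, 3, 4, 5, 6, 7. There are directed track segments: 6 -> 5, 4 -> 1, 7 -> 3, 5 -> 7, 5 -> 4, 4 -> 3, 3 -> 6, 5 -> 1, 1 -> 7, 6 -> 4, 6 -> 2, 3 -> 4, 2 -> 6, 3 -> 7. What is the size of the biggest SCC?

7

{1, 2, 3, 4, 5, 6, 7} are all mutually reachable — one SCC of size 7.
The largest has 7 vertices.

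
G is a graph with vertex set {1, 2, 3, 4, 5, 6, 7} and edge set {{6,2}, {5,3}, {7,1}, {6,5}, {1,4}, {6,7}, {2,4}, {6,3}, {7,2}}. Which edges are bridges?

The edges on the cycle 6-5-3-6 are not bridges since each lies on that cycle.
Every edge lies on some cycle, so there are no bridges.

none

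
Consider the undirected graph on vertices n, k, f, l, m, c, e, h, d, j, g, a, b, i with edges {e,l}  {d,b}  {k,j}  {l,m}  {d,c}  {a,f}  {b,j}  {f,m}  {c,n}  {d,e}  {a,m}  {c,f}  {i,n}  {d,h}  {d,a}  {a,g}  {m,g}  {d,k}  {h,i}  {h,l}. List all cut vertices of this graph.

d

Removing d increases the component count from 1 to 2, so d is a cut vertex.
By contrast removing n leaves 1 component; it is not a cut vertex. No other vertex is a cut vertex either.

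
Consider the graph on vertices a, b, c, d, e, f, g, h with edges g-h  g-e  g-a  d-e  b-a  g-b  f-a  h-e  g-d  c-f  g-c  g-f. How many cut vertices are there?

Removing g increases the component count from 1 to 2, so g is a cut vertex.
By contrast removing f leaves 1 component; it is not a cut vertex. No other vertex is a cut vertex either.

1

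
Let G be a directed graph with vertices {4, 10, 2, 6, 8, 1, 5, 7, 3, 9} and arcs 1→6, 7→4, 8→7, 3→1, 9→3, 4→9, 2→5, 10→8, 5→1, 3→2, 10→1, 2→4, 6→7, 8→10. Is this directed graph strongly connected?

No

There is no directed path from 7 to 10, so the graph is not strongly connected.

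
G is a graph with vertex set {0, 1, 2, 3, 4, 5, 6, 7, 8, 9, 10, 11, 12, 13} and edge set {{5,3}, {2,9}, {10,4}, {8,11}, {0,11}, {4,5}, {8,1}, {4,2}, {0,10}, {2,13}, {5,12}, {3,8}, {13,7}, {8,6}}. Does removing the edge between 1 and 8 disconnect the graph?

Yes

Removing 1—8 leaves no path between 1 and 8: the component count goes from 1 to 2. So it is a bridge.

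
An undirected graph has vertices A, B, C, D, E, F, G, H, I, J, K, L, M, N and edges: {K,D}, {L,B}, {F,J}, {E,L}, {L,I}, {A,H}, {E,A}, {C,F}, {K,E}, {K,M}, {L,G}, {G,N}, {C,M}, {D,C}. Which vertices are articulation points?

A, C, E, F, G, K, L

Removing A increases the component count from 1 to 2, so A is a cut vertex.
Removing C increases the component count from 1 to 2, so C is a cut vertex.
Removing E increases the component count from 1 to 3, so E is a cut vertex.
Likewise F, G, K, L are cut vertices.
By contrast removing H leaves 1 component; it is not a cut vertex. No other vertex is a cut vertex either.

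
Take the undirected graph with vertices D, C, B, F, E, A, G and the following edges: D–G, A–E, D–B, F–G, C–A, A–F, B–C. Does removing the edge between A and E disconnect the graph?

Removing A–E leaves no path between A and E: the component count goes from 1 to 2. So it is a bridge.

Yes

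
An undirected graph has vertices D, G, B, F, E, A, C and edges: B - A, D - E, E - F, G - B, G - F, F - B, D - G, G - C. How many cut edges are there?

2

The edges on the cycle D-E-F-B-G-D are not bridges since each lies on that cycle.
But removing C - G disconnects C from G; removing A - B disconnects A from B — these are bridges.
That makes 2 bridges.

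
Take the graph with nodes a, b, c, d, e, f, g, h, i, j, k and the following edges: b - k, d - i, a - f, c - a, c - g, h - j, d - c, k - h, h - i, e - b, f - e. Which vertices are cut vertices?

c, h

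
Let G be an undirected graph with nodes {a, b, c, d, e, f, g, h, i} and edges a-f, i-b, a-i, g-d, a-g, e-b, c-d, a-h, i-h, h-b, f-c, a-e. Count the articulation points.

Removing a increases the component count from 1 to 2, so a is a cut vertex.
By contrast removing i leaves 1 component; it is not a cut vertex. No other vertex is a cut vertex either.

1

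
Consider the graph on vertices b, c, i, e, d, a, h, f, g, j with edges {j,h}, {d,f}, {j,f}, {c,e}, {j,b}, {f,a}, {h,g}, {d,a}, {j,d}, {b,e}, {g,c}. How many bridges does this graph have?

The edges on the cycle j-h-g-c-e-b-j are not bridges since each lies on that cycle.
Every edge lies on some cycle, so there are no bridges.

0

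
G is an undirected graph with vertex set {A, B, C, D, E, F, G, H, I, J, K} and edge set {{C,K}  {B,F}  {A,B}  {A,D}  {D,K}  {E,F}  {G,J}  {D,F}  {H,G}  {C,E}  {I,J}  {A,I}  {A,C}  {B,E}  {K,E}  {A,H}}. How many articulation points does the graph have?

1

Removing A increases the component count from 1 to 2, so A is a cut vertex.
By contrast removing B leaves 1 component; it is not a cut vertex. No other vertex is a cut vertex either.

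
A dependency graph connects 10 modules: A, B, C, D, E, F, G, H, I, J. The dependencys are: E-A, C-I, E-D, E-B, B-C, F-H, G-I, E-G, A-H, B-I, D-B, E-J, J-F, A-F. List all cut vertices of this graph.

Removing E increases the component count from 1 to 2, so E is a cut vertex.
By contrast removing A leaves 1 component; it is not a cut vertex. No other vertex is a cut vertex either.

E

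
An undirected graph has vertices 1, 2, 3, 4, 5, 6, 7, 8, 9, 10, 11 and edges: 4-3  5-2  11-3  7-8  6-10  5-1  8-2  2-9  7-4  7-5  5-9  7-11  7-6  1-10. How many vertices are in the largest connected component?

Starting from 1 we can reach 1, 2, 3, 4, 5, 6, 7, 8, 9, 10, 11. That is one component of size 11.
The largest has 11 vertices.

11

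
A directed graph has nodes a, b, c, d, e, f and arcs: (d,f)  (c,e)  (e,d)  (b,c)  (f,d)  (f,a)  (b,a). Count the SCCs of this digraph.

5

{d, f} are all mutually reachable — one SCC of size 2.
{e} is an SCC by itself.
{b} is an SCC by itself.
{c} is an SCC by itself.
{a} is an SCC by itself.
That gives 5 strongly connected components.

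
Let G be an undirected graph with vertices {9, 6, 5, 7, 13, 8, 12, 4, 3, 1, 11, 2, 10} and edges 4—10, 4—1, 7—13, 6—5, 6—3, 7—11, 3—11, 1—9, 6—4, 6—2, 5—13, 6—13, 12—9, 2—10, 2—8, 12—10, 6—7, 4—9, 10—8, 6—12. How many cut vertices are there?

Removing 6 increases the component count from 1 to 2, so 6 is a cut vertex.
By contrast removing 5 leaves 1 component; it is not a cut vertex. No other vertex is a cut vertex either.

1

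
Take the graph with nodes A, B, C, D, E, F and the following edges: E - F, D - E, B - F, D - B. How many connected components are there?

3

A is isolated — a component by itself.
C is isolated — a component by itself.
Starting from B we can reach B, D, E, F. That is one component of size 4.
Total: 3 components.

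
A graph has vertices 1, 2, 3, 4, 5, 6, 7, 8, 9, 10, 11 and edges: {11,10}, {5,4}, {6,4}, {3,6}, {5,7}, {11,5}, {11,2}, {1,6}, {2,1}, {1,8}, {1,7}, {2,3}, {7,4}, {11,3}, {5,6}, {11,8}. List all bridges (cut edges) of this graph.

10-11

The edges on the cycle 11-2-1-7-4-5-11 are not bridges since each lies on that cycle.
But removing 10 - 11 disconnects 10 from 11 — this is a bridge.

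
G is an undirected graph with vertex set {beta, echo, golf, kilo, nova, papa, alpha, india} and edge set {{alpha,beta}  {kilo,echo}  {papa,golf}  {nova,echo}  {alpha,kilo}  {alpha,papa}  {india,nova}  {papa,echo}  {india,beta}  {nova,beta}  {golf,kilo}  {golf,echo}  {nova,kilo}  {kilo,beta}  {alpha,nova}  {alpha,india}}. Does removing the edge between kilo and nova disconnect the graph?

After removing kilo - nova, the path kilo-alpha-nova still connects them, so the edge is not a bridge.

No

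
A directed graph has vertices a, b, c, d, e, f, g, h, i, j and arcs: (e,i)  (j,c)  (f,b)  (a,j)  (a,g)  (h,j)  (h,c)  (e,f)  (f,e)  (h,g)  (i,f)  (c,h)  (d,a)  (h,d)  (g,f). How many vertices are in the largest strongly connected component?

5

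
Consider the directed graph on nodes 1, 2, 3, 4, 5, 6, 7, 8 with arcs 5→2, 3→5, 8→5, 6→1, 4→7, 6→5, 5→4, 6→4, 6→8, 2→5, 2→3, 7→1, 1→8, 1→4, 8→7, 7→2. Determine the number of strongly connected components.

{1, 2, 3, 4, 5, 7, 8} are all mutually reachable — one SCC of size 7.
{6} is an SCC by itself.
That gives 2 strongly connected components.

2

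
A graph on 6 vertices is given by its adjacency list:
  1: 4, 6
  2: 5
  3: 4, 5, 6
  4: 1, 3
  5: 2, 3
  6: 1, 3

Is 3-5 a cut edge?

Yes

Removing 3-5 leaves no path between 3 and 5: the component count goes from 1 to 2. So it is a bridge.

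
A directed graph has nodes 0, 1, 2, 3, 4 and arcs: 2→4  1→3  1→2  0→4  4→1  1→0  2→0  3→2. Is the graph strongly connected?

From 4 we can reach every vertex (0, 1, 2, 3, 4), and every vertex can reach 4 (0, 1, 2, 3, 4). So the whole graph is one strongly connected component.

Yes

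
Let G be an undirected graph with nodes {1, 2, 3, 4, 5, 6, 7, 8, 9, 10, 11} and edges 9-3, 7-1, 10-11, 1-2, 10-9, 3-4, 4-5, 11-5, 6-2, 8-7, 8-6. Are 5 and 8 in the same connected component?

The component containing 5 is {3, 4, 5, 9, 10, 11}, and 8 is not in it.

No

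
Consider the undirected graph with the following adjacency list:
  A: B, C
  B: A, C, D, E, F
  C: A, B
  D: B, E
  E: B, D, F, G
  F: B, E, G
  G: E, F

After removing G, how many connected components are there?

1

With G gone, the remaining components are: {A, B, C, D, E, F}.
That is 1 component.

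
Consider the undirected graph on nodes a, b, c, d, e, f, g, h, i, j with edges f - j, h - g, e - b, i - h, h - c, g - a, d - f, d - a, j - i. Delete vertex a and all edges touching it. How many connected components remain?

2

With a gone, the remaining components are: {b, e}; {c, d, f, g, h, i, j}.
That is 2 components.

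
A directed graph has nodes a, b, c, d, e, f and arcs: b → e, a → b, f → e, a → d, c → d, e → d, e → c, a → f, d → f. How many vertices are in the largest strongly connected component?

{c, d, e, f} are all mutually reachable — one SCC of size 4.
{b} is an SCC by itself.
{a} is an SCC by itself.
The largest has 4 vertices.

4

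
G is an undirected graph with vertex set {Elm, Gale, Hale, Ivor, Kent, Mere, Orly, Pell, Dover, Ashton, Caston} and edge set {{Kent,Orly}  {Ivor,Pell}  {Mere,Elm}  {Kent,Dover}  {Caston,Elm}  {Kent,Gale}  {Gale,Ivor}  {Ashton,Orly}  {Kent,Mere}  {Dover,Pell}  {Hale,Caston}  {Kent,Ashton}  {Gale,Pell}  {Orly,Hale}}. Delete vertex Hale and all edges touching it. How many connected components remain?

With Hale gone, the remaining components are: {Elm, Gale, Ivor, Kent, Mere, Orly, Pell, Dover, Ashton, Caston}.
That is 1 component.

1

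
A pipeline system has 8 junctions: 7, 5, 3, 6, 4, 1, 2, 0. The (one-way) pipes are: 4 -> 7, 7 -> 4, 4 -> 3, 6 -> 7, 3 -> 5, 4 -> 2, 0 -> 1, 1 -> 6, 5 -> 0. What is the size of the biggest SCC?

{0, 1, 3, 4, 5, 6, 7} are all mutually reachable — one SCC of size 7.
{2} is an SCC by itself.
The largest has 7 vertices.

7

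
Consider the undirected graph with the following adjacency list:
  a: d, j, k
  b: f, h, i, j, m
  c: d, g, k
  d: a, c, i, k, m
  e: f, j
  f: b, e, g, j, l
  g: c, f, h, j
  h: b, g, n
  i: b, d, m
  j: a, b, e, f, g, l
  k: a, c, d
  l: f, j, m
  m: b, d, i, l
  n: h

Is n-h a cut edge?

Yes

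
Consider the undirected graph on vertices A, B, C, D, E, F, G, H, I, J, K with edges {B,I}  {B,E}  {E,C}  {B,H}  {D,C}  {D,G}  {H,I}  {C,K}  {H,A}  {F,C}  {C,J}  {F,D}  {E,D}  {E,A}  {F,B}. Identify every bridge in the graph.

The edges on the cycle B-H-I-B are not bridges since each lies on that cycle.
But removing G - D disconnects G from D; removing C - J disconnects C from J; removing K - C disconnects K from C — these are bridges.

C-J, C-K, D-G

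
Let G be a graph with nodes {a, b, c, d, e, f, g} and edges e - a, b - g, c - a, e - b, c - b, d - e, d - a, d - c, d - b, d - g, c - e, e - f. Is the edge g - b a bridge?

After removing g - b, the path g-d-b still connects them, so the edge is not a bridge.

No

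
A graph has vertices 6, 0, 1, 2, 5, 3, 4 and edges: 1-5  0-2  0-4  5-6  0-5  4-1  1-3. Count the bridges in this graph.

The edges on the cycle 0-4-1-5-0 are not bridges since each lies on that cycle.
But removing 5-6 disconnects 5 from 6; removing 1-3 disconnects 1 from 3; removing 0-2 disconnects 0 from 2 — these are bridges.
That makes 3 bridges.

3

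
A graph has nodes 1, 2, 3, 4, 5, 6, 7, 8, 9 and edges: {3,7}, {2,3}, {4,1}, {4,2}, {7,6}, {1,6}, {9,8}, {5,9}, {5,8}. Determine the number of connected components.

Starting from 5 we can reach 5, 8, 9. That is one component of size 3.
Starting from 1 we can reach 1, 2, 3, 4, 6, 7. That is one component of size 6.
Total: 2 components.

2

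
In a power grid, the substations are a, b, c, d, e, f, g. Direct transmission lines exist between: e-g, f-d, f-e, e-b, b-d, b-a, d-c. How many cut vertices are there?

3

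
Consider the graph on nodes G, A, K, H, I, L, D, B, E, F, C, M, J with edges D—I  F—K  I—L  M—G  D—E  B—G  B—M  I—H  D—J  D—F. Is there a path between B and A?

No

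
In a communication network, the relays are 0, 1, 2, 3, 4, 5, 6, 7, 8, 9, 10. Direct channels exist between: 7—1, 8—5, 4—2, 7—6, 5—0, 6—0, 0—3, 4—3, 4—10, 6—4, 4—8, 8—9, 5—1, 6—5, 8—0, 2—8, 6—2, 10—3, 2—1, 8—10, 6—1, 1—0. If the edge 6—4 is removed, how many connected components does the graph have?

1

6 and 4 are still connected via 6-2-4, so the component count stays at 1.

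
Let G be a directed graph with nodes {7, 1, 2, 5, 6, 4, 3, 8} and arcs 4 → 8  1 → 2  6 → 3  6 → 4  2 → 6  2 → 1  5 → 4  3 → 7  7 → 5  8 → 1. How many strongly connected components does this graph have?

1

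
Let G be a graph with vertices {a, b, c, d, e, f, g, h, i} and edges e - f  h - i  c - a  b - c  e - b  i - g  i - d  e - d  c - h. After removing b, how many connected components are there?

1

With b gone, the remaining components are: {a, c, d, e, f, g, h, i}.
That is 1 component.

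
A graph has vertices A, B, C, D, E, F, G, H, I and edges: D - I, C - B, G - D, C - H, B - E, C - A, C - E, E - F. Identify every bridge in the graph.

A-C, C-H, D-G, D-I, E-F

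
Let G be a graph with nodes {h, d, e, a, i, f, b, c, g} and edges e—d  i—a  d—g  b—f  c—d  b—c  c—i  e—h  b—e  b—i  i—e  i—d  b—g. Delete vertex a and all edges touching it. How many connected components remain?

With a gone, the remaining components are: {b, c, d, e, f, g, h, i}.
That is 1 component.

1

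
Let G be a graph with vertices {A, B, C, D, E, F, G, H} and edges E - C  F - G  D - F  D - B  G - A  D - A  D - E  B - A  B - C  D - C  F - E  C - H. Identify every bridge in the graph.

The edges on the cycle D-B-A-D are not bridges since each lies on that cycle.
But removing H - C disconnects H from C — this is a bridge.

C-H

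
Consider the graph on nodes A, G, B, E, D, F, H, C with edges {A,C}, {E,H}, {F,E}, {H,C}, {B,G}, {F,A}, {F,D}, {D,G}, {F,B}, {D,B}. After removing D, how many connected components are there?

With D gone, the remaining components are: {A, B, C, E, F, G, H}.
That is 1 component.

1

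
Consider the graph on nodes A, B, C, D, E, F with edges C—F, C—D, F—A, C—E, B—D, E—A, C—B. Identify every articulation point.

Removing C increases the component count from 1 to 2, so C is a cut vertex.
By contrast removing A leaves 1 component; it is not a cut vertex. No other vertex is a cut vertex either.

C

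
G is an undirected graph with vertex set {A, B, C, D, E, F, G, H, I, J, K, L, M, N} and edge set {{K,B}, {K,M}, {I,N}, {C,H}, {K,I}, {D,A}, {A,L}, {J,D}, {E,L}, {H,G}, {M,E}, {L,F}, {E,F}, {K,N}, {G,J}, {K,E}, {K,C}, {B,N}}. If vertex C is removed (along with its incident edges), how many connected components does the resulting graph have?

1

With C gone, the remaining components are: {A, B, D, E, F, G, H, I, J, K, L, M, N}.
That is 1 component.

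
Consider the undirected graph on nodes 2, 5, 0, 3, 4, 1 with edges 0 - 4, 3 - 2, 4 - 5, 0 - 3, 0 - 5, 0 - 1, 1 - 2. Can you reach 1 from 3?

From 3 we can reach 0, 1, 2, 3, 4, 5, which includes 1.

Yes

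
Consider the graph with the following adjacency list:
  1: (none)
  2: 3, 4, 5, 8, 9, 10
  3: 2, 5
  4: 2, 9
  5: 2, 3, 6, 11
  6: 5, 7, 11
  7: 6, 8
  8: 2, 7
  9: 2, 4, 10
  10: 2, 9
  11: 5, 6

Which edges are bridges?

none

The edges on the cycle 2-8-7-6-11-5-2 are not bridges since each lies on that cycle.
Every edge lies on some cycle, so there are no bridges.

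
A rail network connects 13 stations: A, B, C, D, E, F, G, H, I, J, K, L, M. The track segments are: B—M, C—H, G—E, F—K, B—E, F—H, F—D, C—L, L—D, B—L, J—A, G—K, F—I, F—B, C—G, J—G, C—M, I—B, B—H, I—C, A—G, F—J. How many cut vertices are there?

Removing B, for instance, still leaves 1 component. No single vertex removal increases the component count — the graph has no articulation points.

0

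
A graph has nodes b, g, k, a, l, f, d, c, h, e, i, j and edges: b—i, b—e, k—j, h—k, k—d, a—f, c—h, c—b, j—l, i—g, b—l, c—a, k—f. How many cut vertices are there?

3

Removing b increases the component count from 1 to 3, so b is a cut vertex.
Removing i increases the component count from 1 to 2, so i is a cut vertex.
Removing k increases the component count from 1 to 2, so k is a cut vertex.
By contrast removing e leaves 1 component; it is not a cut vertex. No other vertex is a cut vertex either.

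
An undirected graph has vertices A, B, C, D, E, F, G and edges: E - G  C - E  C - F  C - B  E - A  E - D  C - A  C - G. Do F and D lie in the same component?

Yes

From F we can reach A, B, C, D, E, F, G, which includes D.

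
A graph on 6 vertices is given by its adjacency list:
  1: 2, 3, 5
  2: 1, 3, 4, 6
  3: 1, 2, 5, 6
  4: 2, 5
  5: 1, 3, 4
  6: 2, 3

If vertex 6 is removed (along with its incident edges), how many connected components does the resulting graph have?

1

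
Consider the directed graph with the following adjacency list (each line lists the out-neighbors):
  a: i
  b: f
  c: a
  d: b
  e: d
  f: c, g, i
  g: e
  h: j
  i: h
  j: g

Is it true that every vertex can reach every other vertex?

Yes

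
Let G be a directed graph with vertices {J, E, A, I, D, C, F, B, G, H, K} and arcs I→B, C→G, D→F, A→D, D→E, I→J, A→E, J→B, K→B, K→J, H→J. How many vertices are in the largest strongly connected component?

{C} is an SCC by itself.
{J} is an SCC by itself.
{B} is an SCC by itself.
{H} is an SCC by itself.
{K} is an SCC by itself.
(and 6 more singleton SCCs)
The largest has 1 vertex.

1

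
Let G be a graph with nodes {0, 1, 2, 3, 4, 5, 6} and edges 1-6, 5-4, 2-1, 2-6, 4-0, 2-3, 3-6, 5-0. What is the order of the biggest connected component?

Starting from 0 we can reach 0, 4, 5. That is one component of size 3.
Starting from 1 we can reach 1, 2, 3, 6. That is one component of size 4.
The largest has 4 vertices.

4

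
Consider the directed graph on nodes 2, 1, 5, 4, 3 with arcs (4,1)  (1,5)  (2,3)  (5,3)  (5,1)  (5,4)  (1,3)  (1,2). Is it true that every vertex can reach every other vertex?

There is no directed path from 3 to 1, so the graph is not strongly connected.

No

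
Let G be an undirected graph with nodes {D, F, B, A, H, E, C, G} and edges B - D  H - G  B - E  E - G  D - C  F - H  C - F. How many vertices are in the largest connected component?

A is isolated — a component by itself.
Starting from B we can reach B, C, D, E, F, G, H. That is one component of size 7.
The largest has 7 vertices.

7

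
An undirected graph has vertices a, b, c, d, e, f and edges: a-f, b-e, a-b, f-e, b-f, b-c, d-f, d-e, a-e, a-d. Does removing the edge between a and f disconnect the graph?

After removing a-f, the path a-d-f still connects them, so the edge is not a bridge.

No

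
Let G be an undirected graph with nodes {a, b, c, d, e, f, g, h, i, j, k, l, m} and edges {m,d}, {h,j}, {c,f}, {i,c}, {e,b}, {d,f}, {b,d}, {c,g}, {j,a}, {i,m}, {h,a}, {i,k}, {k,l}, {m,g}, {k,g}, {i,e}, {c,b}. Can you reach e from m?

From m we can reach b, c, d, e, f, g, i, k, l, m, which includes e.

Yes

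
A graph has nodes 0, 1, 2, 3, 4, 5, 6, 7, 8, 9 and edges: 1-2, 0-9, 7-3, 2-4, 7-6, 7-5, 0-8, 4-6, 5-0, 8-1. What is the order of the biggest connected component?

10

Starting from 0 we can reach 0, 1, 2, 3, 4, 5, 6, 7, 8, 9. That is one component of size 10.
The largest has 10 vertices.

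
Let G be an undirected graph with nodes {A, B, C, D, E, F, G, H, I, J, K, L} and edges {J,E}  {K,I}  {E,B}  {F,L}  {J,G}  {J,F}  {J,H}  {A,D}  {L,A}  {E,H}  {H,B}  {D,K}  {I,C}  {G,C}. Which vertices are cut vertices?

Removing J increases the component count from 1 to 2, so J is a cut vertex.
By contrast removing G leaves 1 component; it is not a cut vertex. No other vertex is a cut vertex either.

J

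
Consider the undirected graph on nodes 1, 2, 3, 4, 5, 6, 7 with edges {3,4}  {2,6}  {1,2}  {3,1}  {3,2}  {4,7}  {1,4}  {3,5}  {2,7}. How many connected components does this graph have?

1

Starting from 1 we can reach 1, 2, 3, 4, 5, 6, 7. That is one component of size 7.
Total: 1 component.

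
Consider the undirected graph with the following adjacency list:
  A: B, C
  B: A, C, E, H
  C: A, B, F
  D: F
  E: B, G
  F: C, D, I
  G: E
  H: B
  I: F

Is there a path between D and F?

Yes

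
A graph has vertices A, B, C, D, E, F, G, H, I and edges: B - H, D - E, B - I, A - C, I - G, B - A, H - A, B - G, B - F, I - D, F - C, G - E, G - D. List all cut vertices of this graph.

Removing B increases the component count from 1 to 2, so B is a cut vertex.
By contrast removing E leaves 1 component; it is not a cut vertex. No other vertex is a cut vertex either.

B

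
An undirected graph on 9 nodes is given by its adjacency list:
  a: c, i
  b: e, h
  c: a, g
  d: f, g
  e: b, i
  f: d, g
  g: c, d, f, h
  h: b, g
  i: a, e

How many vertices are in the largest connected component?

9

Starting from a we can reach a, b, c, d, e, f, g, h, i. That is one component of size 9.
The largest has 9 vertices.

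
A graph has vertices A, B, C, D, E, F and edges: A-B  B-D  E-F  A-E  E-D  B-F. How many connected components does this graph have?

2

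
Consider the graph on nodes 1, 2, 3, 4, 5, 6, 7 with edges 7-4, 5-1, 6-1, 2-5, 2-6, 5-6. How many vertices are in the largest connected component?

3 is isolated — a component by itself.
Starting from 4 we can reach 4, 7. That is one component of size 2.
Starting from 1 we can reach 1, 2, 5, 6. That is one component of size 4.
The largest has 4 vertices.

4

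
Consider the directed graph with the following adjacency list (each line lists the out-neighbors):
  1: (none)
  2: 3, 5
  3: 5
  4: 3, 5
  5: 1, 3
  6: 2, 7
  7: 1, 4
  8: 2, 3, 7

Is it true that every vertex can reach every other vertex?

There is no directed path from 2 to 7, so the graph is not strongly connected.

No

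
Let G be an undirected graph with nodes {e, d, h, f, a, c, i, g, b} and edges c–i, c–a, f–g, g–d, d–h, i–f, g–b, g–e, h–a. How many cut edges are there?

The edges on the cycle c-i-f-g-d-h-a-c are not bridges since each lies on that cycle.
But removing b–g disconnects b from g; removing g–e disconnects g from e — these are bridges.
That makes 2 bridges.

2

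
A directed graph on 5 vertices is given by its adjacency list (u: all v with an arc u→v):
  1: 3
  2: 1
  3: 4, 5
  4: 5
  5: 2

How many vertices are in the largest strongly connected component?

5

{1, 2, 3, 4, 5} are all mutually reachable — one SCC of size 5.
The largest has 5 vertices.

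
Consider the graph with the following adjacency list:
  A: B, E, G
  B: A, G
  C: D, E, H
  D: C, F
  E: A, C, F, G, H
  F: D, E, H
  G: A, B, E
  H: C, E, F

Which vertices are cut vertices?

Removing E increases the component count from 1 to 2, so E is a cut vertex.
By contrast removing D leaves 1 component; it is not a cut vertex. No other vertex is a cut vertex either.

E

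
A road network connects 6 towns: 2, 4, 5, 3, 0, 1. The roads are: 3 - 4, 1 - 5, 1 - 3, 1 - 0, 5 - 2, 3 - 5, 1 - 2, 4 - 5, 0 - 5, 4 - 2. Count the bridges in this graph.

The edges on the cycle 3-4-5-3 are not bridges since each lies on that cycle.
Every edge lies on some cycle, so there are no bridges.

0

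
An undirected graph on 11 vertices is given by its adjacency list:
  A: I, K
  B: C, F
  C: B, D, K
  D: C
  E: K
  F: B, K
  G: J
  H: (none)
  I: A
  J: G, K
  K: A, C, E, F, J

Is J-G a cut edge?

Yes

Removing J-G leaves no path between J and G: the component count goes from 2 to 3. So it is a bridge.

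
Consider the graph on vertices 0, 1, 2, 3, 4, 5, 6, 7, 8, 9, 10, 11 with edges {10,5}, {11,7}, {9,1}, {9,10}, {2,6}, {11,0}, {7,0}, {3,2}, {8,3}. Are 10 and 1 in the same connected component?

Yes

From 10 we can reach 1, 5, 9, 10, which includes 1.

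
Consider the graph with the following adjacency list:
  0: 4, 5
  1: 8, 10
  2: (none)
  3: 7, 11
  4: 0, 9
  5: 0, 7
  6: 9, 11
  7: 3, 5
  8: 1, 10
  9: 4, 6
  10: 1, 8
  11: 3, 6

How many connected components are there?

3

2 is isolated — a component by itself.
Starting from 1 we can reach 1, 8, 10. That is one component of size 3.
Starting from 0 we can reach 0, 3, 4, 5, 6, 7, 9, 11. That is one component of size 8.
Total: 3 components.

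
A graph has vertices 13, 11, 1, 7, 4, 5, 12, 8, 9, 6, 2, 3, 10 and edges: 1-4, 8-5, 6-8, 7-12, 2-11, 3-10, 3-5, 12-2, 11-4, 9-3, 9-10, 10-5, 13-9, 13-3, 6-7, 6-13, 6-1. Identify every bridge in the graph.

The edges on the cycle 13-9-10-3-13 are not bridges since each lies on that cycle.
Every edge lies on some cycle, so there are no bridges.

none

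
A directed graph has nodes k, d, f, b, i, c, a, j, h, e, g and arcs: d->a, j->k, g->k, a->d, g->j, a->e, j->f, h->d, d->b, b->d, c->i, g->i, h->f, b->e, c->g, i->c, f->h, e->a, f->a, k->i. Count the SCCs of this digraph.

{c, g, i, j, k} are all mutually reachable — one SCC of size 5.
{a, b, d, e} are all mutually reachable — one SCC of size 4.
{f, h} are all mutually reachable — one SCC of size 2.
That gives 3 strongly connected components.

3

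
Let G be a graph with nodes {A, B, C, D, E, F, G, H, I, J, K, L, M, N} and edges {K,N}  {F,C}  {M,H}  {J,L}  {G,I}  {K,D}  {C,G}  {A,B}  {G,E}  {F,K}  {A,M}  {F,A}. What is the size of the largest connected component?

12

Starting from J we can reach J, L. That is one component of size 2.
Starting from A we can reach A, B, C, D, E, F, G, H, I, K, M, N. That is one component of size 12.
The largest has 12 vertices.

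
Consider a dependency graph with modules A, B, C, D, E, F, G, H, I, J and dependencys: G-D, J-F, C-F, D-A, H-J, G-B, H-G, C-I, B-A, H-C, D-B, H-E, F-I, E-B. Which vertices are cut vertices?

H

Removing H increases the component count from 1 to 2, so H is a cut vertex.
By contrast removing F leaves 1 component; it is not a cut vertex. No other vertex is a cut vertex either.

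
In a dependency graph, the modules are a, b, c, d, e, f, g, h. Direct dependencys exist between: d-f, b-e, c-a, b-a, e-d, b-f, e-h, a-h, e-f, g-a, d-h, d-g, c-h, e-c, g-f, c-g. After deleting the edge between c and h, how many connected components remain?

c and h are still connected via c-e-h, so the component count stays at 1.

1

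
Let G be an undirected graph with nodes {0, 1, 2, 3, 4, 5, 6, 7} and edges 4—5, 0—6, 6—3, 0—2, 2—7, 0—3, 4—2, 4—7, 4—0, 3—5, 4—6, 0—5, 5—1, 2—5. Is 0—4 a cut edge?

No

After removing 0—4, the path 0-2-4 still connects them, so the edge is not a bridge.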